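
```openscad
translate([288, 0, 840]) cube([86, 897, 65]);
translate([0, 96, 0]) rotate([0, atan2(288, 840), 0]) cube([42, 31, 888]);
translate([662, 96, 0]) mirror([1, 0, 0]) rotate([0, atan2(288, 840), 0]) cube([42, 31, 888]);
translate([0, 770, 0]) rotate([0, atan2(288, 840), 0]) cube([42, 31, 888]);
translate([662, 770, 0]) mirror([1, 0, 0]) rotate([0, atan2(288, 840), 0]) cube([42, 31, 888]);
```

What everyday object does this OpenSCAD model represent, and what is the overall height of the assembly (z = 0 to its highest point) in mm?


A sawhorse. The overall height is 905 mm.

A beam across two mirrored pairs of raked legs — a sawhorse. The beam's underside is at z = 840 (matching the legs' vertical rise in atan2(288, 840)) and the beam is 65 mm tall, so its top is at 840 + 65 = 905 mm. The raked legs top out at the beam's underside, so that is the highest point.


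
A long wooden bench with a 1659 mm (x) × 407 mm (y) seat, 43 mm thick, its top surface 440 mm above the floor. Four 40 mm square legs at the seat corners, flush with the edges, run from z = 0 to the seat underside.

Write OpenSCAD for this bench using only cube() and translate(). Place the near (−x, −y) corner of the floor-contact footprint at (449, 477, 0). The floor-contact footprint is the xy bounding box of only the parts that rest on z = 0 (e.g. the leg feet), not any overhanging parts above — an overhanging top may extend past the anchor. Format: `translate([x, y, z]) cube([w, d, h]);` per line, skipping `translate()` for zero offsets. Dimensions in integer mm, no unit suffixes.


translate([449, 477, 397]) cube([1659, 407, 43]);
translate([449, 477, 0]) cube([40, 40, 397]);
translate([449, 844, 0]) cube([40, 40, 397]);
translate([2068, 477, 0]) cube([40, 40, 397]);
translate([2068, 844, 0]) cube([40, 40, 397]);


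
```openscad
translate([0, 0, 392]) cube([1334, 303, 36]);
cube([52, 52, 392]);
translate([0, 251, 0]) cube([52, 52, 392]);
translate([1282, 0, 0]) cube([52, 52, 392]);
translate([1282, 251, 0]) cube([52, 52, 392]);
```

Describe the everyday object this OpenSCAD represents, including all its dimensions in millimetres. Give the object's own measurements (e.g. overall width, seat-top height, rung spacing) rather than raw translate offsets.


A long wooden bench with a 1334 mm (x) × 303 mm (y) seat, 36 mm thick, its top surface 428 mm above the floor. Four 52 mm square legs at the seat corners, flush with the edges, run from z = 0 to the seat underside.


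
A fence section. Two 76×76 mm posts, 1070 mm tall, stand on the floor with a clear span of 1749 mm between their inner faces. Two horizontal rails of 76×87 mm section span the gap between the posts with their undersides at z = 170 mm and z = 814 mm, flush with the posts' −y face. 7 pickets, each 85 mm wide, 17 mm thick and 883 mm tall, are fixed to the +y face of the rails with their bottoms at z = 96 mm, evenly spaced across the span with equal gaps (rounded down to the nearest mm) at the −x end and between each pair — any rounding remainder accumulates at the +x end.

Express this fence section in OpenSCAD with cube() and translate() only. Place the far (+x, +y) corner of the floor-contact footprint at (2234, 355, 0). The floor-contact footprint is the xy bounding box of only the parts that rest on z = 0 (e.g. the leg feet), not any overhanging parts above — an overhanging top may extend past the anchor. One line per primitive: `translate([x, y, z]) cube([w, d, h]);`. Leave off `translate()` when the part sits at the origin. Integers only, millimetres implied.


translate([333, 279, 0]) cube([76, 76, 1070]);
translate([2158, 279, 0]) cube([76, 76, 1070]);
translate([409, 279, 170]) cube([1749, 76, 87]);
translate([409, 279, 814]) cube([1749, 76, 87]);
translate([553, 355, 96]) cube([85, 17, 883]);
translate([782, 355, 96]) cube([85, 17, 883]);
translate([1011, 355, 96]) cube([85, 17, 883]);
translate([1240, 355, 96]) cube([85, 17, 883]);
translate([1469, 355, 96]) cube([85, 17, 883]);
translate([1698, 355, 96]) cube([85, 17, 883]);
translate([1927, 355, 96]) cube([85, 17, 883]);


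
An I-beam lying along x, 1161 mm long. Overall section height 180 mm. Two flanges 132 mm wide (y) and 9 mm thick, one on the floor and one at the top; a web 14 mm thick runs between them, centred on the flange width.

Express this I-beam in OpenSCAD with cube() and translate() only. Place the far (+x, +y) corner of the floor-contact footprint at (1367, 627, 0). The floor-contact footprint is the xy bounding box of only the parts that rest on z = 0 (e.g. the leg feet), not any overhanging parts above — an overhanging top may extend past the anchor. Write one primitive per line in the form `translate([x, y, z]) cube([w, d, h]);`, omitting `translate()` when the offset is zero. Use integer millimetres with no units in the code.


translate([206, 495, 0]) cube([1161, 132, 9]);
translate([206, 554, 9]) cube([1161, 14, 162]);
translate([206, 495, 171]) cube([1161, 132, 9]);


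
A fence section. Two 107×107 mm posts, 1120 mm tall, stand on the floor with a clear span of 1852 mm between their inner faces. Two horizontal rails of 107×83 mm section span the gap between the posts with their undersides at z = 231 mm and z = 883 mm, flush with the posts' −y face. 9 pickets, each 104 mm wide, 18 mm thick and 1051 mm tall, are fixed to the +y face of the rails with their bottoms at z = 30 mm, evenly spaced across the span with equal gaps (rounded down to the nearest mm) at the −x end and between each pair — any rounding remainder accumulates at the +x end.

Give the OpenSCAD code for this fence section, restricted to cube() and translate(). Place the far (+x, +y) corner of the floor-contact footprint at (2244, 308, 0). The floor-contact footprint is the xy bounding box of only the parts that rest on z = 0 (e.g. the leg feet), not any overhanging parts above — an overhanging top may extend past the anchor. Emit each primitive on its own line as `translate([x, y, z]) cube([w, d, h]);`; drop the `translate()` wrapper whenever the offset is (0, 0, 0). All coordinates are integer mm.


translate([178, 201, 0]) cube([107, 107, 1120]);
translate([2137, 201, 0]) cube([107, 107, 1120]);
translate([285, 201, 231]) cube([1852, 107, 83]);
translate([285, 201, 883]) cube([1852, 107, 83]);
translate([376, 308, 30]) cube([104, 18, 1051]);
translate([571, 308, 30]) cube([104, 18, 1051]);
translate([766, 308, 30]) cube([104, 18, 1051]);
translate([961, 308, 30]) cube([104, 18, 1051]);
translate([1156, 308, 30]) cube([104, 18, 1051]);
translate([1351, 308, 30]) cube([104, 18, 1051]);
translate([1546, 308, 30]) cube([104, 18, 1051]);
translate([1741, 308, 30]) cube([104, 18, 1051]);
translate([1936, 308, 30]) cube([104, 18, 1051]);


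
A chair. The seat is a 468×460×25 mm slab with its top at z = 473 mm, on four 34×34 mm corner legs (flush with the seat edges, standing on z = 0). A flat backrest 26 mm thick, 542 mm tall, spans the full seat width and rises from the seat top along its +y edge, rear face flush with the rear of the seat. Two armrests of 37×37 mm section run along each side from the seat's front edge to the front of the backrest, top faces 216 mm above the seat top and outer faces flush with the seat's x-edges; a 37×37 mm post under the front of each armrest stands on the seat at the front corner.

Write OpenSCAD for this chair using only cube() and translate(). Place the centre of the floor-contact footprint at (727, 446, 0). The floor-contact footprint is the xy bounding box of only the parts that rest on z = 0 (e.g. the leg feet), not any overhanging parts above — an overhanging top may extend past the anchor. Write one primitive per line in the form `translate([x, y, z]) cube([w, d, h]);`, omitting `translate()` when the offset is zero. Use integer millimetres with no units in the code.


// leg_h = 473 - 25 = 448
// arm post h = 216 - 37 = 179
translate([493, 216, 448]) cube([468, 460, 25]);
translate([493, 216, 0]) cube([34, 34, 448]);
translate([927, 216, 0]) cube([34, 34, 448]);
translate([493, 642, 0]) cube([34, 34, 448]);
translate([927, 642, 0]) cube([34, 34, 448]);
translate([493, 650, 473]) cube([468, 26, 542]);
translate([493, 216, 652]) cube([37, 434, 37]);
translate([924, 216, 652]) cube([37, 434, 37]);
translate([493, 216, 473]) cube([37, 37, 179]);
translate([924, 216, 473]) cube([37, 37, 179]);


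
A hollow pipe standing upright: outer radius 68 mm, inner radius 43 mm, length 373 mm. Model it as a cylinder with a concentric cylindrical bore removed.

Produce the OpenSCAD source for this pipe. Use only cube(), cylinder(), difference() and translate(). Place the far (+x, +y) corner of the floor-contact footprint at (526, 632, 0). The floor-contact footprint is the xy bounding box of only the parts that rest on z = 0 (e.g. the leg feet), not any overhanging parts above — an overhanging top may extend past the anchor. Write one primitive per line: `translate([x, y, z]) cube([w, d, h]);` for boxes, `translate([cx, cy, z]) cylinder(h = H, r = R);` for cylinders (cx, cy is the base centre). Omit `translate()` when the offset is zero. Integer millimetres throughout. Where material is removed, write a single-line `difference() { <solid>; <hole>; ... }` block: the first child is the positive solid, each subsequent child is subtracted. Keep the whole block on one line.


difference() { translate([458, 564, 0]) cylinder(h = 373, r = 68); translate([458, 564, 0]) cylinder(h = 373, r = 43); }


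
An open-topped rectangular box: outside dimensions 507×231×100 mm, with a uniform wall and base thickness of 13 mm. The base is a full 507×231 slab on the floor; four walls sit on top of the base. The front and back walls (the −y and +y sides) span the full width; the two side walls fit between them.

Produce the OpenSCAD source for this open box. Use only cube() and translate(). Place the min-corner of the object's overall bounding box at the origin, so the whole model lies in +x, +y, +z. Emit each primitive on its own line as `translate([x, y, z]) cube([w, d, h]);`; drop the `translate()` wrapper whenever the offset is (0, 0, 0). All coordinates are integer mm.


cube([507, 231, 13]);
translate([0, 0, 13]) cube([507, 13, 87]);
translate([0, 218, 13]) cube([507, 13, 87]);
translate([0, 13, 13]) cube([13, 205, 87]);
translate([494, 13, 13]) cube([13, 205, 87]);


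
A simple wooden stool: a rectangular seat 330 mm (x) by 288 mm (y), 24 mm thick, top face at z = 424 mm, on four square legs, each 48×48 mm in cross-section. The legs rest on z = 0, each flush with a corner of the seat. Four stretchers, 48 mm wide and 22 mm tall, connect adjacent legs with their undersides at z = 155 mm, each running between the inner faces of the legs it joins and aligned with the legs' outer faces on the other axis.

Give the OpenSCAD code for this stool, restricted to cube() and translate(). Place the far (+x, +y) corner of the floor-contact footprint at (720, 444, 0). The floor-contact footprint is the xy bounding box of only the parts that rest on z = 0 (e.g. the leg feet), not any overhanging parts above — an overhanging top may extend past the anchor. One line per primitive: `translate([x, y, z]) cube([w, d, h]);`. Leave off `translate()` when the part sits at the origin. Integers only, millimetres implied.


translate([390, 156, 400]) cube([330, 288, 24]);
translate([390, 156, 0]) cube([48, 48, 400]);
translate([672, 156, 0]) cube([48, 48, 400]);
translate([390, 396, 0]) cube([48, 48, 400]);
translate([672, 396, 0]) cube([48, 48, 400]);
translate([438, 156, 155]) cube([234, 48, 22]);
translate([438, 396, 155]) cube([234, 48, 22]);
translate([390, 204, 155]) cube([48, 192, 22]);
translate([672, 204, 155]) cube([48, 192, 22]);


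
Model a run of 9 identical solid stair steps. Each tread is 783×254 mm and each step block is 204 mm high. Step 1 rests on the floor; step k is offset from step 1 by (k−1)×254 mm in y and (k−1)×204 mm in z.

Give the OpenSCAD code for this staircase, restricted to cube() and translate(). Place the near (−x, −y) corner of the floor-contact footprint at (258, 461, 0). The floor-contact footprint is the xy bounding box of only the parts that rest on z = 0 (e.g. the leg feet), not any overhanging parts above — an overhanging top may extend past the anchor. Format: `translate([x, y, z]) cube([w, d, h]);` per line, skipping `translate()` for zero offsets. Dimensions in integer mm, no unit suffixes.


translate([258, 461, 0]) cube([783, 254, 204]);
translate([258, 715, 204]) cube([783, 254, 204]);
translate([258, 969, 408]) cube([783, 254, 204]);
translate([258, 1223, 612]) cube([783, 254, 204]);
translate([258, 1477, 816]) cube([783, 254, 204]);
translate([258, 1731, 1020]) cube([783, 254, 204]);
translate([258, 1985, 1224]) cube([783, 254, 204]);
translate([258, 2239, 1428]) cube([783, 254, 204]);
translate([258, 2493, 1632]) cube([783, 254, 204]);


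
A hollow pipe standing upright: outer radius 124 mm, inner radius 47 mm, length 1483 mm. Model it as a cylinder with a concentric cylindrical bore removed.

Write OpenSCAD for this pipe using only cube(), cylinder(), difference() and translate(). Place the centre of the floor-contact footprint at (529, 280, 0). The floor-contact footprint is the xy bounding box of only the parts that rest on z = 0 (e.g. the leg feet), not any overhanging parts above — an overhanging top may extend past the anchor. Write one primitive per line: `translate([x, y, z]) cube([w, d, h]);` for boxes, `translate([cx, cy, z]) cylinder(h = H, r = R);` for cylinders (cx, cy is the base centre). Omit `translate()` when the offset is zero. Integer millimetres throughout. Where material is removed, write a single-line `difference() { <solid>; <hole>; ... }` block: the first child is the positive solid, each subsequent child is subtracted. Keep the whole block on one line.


difference() { translate([529, 280, 0]) cylinder(h = 1483, r = 124); translate([529, 280, 0]) cylinder(h = 1483, r = 47); }


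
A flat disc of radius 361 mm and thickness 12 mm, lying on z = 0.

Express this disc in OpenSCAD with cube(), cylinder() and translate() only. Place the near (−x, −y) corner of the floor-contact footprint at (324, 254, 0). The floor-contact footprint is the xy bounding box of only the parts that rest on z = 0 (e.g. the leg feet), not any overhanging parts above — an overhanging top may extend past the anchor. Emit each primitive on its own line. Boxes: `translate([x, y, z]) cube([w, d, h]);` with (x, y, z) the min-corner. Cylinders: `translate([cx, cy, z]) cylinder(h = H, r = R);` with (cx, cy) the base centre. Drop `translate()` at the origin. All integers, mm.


translate([685, 615, 0]) cylinder(h = 12, r = 361);


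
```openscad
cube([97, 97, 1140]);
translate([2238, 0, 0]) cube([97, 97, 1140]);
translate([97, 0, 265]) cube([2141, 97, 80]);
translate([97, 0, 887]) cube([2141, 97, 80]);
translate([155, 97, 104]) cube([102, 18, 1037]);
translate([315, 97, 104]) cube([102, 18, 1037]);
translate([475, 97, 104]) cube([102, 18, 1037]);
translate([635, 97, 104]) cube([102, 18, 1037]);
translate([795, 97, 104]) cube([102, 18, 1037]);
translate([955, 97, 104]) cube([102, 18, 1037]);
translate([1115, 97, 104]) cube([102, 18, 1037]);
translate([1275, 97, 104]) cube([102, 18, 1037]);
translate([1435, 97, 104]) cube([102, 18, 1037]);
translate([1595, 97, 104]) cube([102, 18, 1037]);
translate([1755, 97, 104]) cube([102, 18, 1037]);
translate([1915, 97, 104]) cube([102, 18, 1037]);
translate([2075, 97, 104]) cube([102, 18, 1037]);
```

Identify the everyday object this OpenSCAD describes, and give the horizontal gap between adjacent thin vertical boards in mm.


A fence section. The picket gap is 58 mm.

Two posts, two rails, 13 pickets — a fence section. Span 2141 mm holds 13 pickets of 102 mm with 14 equal gaps: ⌊(2141 − 13·102) / 14⌋ = 58 mm.


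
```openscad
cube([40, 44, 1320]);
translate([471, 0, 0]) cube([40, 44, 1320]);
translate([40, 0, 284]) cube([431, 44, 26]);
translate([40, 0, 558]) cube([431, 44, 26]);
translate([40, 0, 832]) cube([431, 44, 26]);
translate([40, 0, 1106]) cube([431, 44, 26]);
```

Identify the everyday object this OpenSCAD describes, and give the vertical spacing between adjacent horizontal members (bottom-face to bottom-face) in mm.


A ladder. The rung spacing is 274 mm.

Two tall 40×44 posts with 4 short bars between them — a ladder. Adjacent rungs sit at z = 284 and z = 558, so the spacing is 558 − 284 = 274 mm.


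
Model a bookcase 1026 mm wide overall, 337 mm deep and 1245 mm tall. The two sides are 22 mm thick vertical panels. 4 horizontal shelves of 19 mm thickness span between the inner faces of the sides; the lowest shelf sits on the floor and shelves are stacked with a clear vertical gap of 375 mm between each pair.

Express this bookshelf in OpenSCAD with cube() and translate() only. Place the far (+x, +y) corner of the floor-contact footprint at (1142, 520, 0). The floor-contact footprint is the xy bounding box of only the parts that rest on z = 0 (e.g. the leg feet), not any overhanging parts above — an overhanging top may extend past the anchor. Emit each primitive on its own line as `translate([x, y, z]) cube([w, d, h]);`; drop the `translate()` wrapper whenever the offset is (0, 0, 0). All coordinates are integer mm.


translate([116, 183, 0]) cube([22, 337, 1245]);
translate([1120, 183, 0]) cube([22, 337, 1245]);
translate([138, 183, 0]) cube([982, 337, 19]);
translate([138, 183, 394]) cube([982, 337, 19]);
translate([138, 183, 788]) cube([982, 337, 19]);
translate([138, 183, 1182]) cube([982, 337, 19]);


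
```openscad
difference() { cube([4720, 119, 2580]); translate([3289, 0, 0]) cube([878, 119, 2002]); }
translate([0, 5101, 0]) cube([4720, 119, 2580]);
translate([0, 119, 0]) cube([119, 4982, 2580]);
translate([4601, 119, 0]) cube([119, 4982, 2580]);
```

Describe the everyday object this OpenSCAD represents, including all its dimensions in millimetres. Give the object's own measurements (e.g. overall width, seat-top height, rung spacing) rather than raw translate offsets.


A single room: four walls, each 2580 mm tall and 119 mm thick, enclosing an outside footprint 4720×5220 mm (x × y), no floor or roof. The front and back walls (−y and +y sides) run the full x-width; the side walls fit between their inner faces. A door opening 878 mm wide and 2002 mm tall is cut through the front wall from the floor up, its −x edge 3289 mm from the wall's −x end.


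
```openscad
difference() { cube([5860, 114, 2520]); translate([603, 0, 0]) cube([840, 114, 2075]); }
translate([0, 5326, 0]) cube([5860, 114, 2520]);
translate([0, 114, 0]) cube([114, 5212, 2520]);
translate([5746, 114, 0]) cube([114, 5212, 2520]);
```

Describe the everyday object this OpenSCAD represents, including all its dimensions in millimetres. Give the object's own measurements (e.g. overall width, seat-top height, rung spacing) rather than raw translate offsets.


A single room: four walls, each 2520 mm tall and 114 mm thick, enclosing an outside footprint 5860×5440 mm (x × y), no floor or roof. The front and back walls (−y and +y sides) run the full x-width; the side walls fit between their inner faces. A door opening 840 mm wide and 2075 mm tall is cut through the front wall from the floor up, its −x edge 603 mm from the wall's −x end.


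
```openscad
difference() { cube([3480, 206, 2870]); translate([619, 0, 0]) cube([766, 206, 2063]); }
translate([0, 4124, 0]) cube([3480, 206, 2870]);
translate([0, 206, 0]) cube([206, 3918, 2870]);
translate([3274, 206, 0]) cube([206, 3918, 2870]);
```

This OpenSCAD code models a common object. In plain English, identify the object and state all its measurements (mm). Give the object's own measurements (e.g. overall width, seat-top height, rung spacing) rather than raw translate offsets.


A single room: four walls, each 2870 mm tall and 206 mm thick, enclosing an outside footprint 3480×4330 mm (x × y), no floor or roof. The front and back walls (−y and +y sides) run the full x-width; the side walls fit between their inner faces. A door opening 766 mm wide and 2063 mm tall is cut through the front wall from the floor up, its −x edge 619 mm from the wall's −x end.


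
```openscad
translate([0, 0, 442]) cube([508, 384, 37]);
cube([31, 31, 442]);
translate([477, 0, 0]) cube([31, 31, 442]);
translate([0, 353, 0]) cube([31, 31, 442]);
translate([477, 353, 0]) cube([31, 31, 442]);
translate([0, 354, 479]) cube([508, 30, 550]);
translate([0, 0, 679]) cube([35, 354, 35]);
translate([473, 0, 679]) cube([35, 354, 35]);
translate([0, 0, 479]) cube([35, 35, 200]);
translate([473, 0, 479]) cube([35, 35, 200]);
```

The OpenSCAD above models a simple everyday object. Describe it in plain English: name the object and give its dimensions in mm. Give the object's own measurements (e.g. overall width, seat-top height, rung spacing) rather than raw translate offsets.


A chair. The seat is a 508×384×37 mm slab with its top at z = 479 mm, on four 31×31 mm corner legs (flush with the seat edges, standing on z = 0). A flat backrest 30 mm thick, 550 mm tall, spans the full seat width and rises from the seat top along its +y edge, rear face flush with the rear of the seat. Two armrests of 35×35 mm section run along each side from the seat's front edge to the front of the backrest, top faces 235 mm above the seat top and outer faces flush with the seat's x-edges; a 35×35 mm post under the front of each armrest stands on the seat at the front corner.


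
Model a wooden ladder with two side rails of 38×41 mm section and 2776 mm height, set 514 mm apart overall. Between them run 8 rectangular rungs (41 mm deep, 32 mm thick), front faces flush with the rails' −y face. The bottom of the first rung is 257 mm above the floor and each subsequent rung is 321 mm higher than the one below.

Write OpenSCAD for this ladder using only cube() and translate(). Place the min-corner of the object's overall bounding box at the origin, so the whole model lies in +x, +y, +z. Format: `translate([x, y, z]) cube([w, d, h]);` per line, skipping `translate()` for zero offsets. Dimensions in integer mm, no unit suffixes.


cube([38, 41, 2776]);
translate([476, 0, 0]) cube([38, 41, 2776]);
translate([38, 0, 257]) cube([438, 41, 32]);
translate([38, 0, 578]) cube([438, 41, 32]);
translate([38, 0, 899]) cube([438, 41, 32]);
translate([38, 0, 1220]) cube([438, 41, 32]);
translate([38, 0, 1541]) cube([438, 41, 32]);
translate([38, 0, 1862]) cube([438, 41, 32]);
translate([38, 0, 2183]) cube([438, 41, 32]);
translate([38, 0, 2504]) cube([438, 41, 32]);


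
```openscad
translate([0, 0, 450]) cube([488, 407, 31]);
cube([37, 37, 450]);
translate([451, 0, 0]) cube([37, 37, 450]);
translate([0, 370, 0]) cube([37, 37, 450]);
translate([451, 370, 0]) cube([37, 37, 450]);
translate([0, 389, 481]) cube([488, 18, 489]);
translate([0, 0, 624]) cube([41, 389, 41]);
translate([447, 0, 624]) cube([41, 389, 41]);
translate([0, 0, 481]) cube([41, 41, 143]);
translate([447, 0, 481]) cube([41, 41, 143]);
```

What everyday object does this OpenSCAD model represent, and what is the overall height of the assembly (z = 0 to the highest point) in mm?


A chair. The overall height is 970 mm.

A slab on four corner posts with a tall panel at the back — a chair. The seat slab sits at z = 450 with thickness 31, and the 489 mm backrest starts at the seat top, so the overall height is 450 + 31 + 489 = 970 mm.


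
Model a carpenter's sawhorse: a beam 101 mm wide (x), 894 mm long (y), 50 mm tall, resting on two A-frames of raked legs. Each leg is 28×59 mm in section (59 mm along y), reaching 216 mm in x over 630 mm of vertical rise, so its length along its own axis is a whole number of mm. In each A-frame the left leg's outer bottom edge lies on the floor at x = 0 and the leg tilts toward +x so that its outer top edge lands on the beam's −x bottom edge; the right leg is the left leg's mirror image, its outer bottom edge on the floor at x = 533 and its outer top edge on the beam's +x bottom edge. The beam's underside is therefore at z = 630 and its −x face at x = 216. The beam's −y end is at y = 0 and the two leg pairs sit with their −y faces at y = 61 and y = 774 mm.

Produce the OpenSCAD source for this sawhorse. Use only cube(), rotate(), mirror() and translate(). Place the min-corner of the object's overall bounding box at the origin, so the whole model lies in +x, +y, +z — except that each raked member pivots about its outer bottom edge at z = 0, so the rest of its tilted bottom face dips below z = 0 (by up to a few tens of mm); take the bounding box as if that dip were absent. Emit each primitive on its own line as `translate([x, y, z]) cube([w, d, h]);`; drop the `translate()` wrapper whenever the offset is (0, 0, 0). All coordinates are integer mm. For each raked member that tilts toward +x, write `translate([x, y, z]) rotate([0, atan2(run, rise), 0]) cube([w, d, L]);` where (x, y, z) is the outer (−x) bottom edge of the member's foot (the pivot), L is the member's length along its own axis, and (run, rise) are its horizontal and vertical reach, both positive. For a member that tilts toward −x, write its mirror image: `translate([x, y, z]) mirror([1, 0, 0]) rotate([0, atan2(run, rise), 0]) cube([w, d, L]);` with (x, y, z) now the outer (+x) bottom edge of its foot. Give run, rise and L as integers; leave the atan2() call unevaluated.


translate([216, 0, 630]) cube([101, 894, 50]);
translate([0, 61, 0]) rotate([0, atan2(216, 630), 0]) cube([28, 59, 666]);
translate([533, 61, 0]) mirror([1, 0, 0]) rotate([0, atan2(216, 630), 0]) cube([28, 59, 666]);
translate([0, 774, 0]) rotate([0, atan2(216, 630), 0]) cube([28, 59, 666]);
translate([533, 774, 0]) mirror([1, 0, 0]) rotate([0, atan2(216, 630), 0]) cube([28, 59, 666]);


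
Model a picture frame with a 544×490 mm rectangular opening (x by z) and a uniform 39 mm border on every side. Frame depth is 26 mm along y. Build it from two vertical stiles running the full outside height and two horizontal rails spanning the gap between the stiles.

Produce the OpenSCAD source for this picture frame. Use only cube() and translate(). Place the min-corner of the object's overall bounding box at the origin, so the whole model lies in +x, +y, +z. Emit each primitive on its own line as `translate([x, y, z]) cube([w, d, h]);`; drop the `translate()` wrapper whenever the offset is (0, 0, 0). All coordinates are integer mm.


cube([39, 26, 568]);
translate([583, 0, 0]) cube([39, 26, 568]);
translate([39, 0, 0]) cube([544, 26, 39]);
translate([39, 0, 529]) cube([544, 26, 39]);


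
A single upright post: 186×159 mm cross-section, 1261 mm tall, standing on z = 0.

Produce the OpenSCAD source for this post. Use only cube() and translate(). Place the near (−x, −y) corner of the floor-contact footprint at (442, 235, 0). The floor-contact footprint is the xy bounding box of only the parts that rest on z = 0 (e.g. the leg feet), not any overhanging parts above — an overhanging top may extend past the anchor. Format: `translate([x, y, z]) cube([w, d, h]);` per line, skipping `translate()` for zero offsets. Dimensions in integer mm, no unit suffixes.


translate([442, 235, 0]) cube([186, 159, 1261]);


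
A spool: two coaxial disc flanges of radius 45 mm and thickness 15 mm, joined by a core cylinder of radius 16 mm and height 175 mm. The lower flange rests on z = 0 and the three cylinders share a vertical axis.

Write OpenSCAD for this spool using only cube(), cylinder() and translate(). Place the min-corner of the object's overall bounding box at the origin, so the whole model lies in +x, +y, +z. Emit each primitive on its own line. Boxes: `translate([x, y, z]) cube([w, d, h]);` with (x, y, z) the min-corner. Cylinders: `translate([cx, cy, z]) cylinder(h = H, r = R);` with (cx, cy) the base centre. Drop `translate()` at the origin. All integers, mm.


translate([45, 45, 0]) cylinder(h = 15, r = 45);
translate([45, 45, 15]) cylinder(h = 175, r = 16);
translate([45, 45, 190]) cylinder(h = 15, r = 45);


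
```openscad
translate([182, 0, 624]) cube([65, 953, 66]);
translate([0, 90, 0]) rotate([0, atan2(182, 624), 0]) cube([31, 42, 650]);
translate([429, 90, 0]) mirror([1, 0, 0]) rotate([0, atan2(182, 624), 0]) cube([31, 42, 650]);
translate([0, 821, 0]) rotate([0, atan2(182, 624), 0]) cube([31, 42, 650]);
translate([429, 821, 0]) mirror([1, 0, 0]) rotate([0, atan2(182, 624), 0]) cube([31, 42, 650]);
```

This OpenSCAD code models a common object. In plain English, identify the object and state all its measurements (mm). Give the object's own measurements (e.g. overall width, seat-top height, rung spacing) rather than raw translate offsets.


A sawhorse. A 65×953×66 mm beam (x, y, z) sits on two A-frame leg pairs. Each pair is two raked legs of 31×42 mm section (42 mm along y) splaying symmetrically in x. Each leg rises 624 mm vertically over 182 mm of horizontal reach and is 650 mm long along its own axis. Every leg's outer bottom edge rests on the floor and its outer top edge meets a bottom edge of the beam — the left legs (tilting toward +x) meet the beam's −x bottom edge, the right legs (their mirror images, tilting toward −x) meet its +x bottom edge — so the leg tops tuck under the beam, the beam's underside is 624 mm above the floor, and the feet are 429 mm apart outside-to-outside with the beam centred between them. The two leg pairs are set in 90 mm from either end of the beam.


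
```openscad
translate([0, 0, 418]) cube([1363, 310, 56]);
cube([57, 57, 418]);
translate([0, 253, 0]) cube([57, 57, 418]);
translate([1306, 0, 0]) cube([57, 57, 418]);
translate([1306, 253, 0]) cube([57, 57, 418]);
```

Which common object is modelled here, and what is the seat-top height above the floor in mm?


A bench. The seat-top height is 474 mm.

A long slab on four corner posts — a bench. The slab sits at z = 418 with thickness 56, so the top is 418 + 56 = 474 mm.


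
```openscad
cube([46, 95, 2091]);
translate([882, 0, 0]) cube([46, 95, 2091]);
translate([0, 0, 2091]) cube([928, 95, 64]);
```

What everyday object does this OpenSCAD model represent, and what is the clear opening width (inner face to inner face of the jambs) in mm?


A door frame. The clear opening width is 836 mm.

Two 2091 mm tall posts with a header on top — a door frame. The left jamb is 46 mm wide at x = 0; the right jamb starts at x = 882. The clear opening is 882 − 46 = 836 mm.


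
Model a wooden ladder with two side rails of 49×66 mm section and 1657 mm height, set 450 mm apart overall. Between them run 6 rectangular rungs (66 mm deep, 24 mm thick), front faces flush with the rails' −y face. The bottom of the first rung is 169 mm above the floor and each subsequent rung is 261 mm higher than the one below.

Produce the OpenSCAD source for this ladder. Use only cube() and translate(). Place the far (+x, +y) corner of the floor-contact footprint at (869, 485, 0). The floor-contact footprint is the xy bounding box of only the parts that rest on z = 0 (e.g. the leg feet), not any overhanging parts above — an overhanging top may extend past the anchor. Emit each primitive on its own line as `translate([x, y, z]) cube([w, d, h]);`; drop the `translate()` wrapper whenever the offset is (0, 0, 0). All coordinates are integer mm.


// rung span = 450 - 2*49 = 352
// rung[k] z = 169 + k*261
translate([419, 419, 0]) cube([49, 66, 1657]);
translate([820, 419, 0]) cube([49, 66, 1657]);
translate([468, 419, 169]) cube([352, 66, 24]);
translate([468, 419, 430]) cube([352, 66, 24]);
translate([468, 419, 691]) cube([352, 66, 24]);
translate([468, 419, 952]) cube([352, 66, 24]);
translate([468, 419, 1213]) cube([352, 66, 24]);
translate([468, 419, 1474]) cube([352, 66, 24]);


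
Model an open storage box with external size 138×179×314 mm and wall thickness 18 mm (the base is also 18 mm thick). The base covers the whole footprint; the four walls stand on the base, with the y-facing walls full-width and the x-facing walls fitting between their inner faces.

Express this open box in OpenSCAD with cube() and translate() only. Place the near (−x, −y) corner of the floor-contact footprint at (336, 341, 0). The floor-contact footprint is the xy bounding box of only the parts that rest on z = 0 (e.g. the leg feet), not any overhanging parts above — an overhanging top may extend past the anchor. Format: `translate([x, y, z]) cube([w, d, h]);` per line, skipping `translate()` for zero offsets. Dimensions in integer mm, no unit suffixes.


translate([336, 341, 0]) cube([138, 179, 18]);
translate([336, 341, 18]) cube([138, 18, 296]);
translate([336, 502, 18]) cube([138, 18, 296]);
translate([336, 359, 18]) cube([18, 143, 296]);
translate([456, 359, 18]) cube([18, 143, 296]);


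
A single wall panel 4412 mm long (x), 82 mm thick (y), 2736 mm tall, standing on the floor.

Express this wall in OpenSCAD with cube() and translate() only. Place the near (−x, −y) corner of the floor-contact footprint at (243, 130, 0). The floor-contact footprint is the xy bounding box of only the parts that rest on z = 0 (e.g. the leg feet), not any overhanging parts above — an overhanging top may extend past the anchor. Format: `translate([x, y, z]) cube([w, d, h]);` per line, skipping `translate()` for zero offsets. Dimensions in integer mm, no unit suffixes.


translate([243, 130, 0]) cube([4412, 82, 2736]);


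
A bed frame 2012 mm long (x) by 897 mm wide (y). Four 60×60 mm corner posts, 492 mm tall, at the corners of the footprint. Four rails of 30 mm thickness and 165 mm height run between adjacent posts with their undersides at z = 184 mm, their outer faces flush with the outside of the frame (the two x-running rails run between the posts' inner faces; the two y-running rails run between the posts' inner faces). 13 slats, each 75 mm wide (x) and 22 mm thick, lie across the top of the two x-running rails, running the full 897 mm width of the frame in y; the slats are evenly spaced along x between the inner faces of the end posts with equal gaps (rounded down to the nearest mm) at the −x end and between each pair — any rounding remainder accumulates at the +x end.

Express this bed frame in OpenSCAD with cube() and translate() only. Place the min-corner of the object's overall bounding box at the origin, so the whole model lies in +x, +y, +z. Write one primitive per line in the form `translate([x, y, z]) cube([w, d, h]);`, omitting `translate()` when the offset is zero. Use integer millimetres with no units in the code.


cube([60, 60, 492]);
translate([0, 837, 0]) cube([60, 60, 492]);
translate([1952, 0, 0]) cube([60, 60, 492]);
translate([1952, 837, 0]) cube([60, 60, 492]);
translate([60, 0, 184]) cube([1892, 30, 165]);
translate([60, 867, 184]) cube([1892, 30, 165]);
translate([0, 60, 184]) cube([30, 777, 165]);
translate([1982, 60, 184]) cube([30, 777, 165]);
translate([125, 0, 349]) cube([75, 897, 22]);
translate([265, 0, 349]) cube([75, 897, 22]);
translate([405, 0, 349]) cube([75, 897, 22]);
translate([545, 0, 349]) cube([75, 897, 22]);
translate([685, 0, 349]) cube([75, 897, 22]);
translate([825, 0, 349]) cube([75, 897, 22]);
translate([965, 0, 349]) cube([75, 897, 22]);
translate([1105, 0, 349]) cube([75, 897, 22]);
translate([1245, 0, 349]) cube([75, 897, 22]);
translate([1385, 0, 349]) cube([75, 897, 22]);
translate([1525, 0, 349]) cube([75, 897, 22]);
translate([1665, 0, 349]) cube([75, 897, 22]);
translate([1805, 0, 349]) cube([75, 897, 22]);


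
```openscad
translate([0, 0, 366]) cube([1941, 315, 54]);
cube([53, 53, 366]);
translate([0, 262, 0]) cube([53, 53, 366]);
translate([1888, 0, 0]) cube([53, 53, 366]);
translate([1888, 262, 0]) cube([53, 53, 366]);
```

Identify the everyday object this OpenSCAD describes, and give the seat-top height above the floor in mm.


A bench. The seat-top height is 420 mm.

A long slab on four corner posts — a bench. The slab sits at z = 366 with thickness 54, so the top is 366 + 54 = 420 mm.


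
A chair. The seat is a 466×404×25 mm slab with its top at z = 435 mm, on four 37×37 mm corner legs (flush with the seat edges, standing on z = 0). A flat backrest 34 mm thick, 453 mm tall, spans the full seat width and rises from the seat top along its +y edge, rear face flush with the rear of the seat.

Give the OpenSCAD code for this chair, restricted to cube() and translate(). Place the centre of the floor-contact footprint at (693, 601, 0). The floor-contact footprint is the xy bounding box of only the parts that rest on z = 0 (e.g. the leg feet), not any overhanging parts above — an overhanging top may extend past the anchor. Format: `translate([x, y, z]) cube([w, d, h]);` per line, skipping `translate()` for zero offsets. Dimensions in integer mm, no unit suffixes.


translate([460, 399, 410]) cube([466, 404, 25]);
translate([460, 399, 0]) cube([37, 37, 410]);
translate([889, 399, 0]) cube([37, 37, 410]);
translate([460, 766, 0]) cube([37, 37, 410]);
translate([889, 766, 0]) cube([37, 37, 410]);
translate([460, 769, 435]) cube([466, 34, 453]);


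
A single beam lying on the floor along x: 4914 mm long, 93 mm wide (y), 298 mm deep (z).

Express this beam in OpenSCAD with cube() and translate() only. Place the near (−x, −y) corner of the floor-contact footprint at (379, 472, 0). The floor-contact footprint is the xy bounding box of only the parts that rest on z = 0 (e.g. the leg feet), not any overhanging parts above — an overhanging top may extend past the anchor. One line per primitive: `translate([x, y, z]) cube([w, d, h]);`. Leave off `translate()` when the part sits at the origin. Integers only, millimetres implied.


translate([379, 472, 0]) cube([4914, 93, 298]);


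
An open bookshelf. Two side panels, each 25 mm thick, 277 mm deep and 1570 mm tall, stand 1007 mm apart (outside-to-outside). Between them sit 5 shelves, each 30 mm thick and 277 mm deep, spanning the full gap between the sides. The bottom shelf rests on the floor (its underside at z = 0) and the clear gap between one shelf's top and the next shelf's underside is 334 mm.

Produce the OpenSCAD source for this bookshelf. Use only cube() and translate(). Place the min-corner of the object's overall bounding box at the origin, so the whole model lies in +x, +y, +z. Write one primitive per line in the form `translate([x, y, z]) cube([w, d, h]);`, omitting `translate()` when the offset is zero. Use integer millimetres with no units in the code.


cube([25, 277, 1570]);
translate([982, 0, 0]) cube([25, 277, 1570]);
translate([25, 0, 0]) cube([957, 277, 30]);
translate([25, 0, 364]) cube([957, 277, 30]);
translate([25, 0, 728]) cube([957, 277, 30]);
translate([25, 0, 1092]) cube([957, 277, 30]);
translate([25, 0, 1456]) cube([957, 277, 30]);


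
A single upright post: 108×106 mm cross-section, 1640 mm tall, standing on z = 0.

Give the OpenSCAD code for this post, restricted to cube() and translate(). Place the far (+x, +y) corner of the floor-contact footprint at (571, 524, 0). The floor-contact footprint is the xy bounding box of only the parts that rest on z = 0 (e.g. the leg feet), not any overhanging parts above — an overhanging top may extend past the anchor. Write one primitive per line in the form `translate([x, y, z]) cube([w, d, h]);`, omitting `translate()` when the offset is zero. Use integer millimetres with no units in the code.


translate([463, 418, 0]) cube([108, 106, 1640]);


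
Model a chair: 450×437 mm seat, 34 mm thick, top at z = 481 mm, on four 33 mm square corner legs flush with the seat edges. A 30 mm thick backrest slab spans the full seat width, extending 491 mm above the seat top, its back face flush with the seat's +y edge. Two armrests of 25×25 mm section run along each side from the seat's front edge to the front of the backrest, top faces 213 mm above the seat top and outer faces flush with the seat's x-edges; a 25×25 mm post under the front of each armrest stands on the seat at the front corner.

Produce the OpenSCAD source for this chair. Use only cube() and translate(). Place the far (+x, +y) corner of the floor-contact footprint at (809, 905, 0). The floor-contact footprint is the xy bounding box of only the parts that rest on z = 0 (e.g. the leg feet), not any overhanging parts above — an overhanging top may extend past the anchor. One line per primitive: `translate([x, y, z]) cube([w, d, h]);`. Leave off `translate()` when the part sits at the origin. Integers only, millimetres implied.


// leg_h = 481 - 34 = 447
// arm post h = 213 - 25 = 188
translate([359, 468, 447]) cube([450, 437, 34]);
translate([359, 468, 0]) cube([33, 33, 447]);
translate([776, 468, 0]) cube([33, 33, 447]);
translate([359, 872, 0]) cube([33, 33, 447]);
translate([776, 872, 0]) cube([33, 33, 447]);
translate([359, 875, 481]) cube([450, 30, 491]);
translate([359, 468, 669]) cube([25, 407, 25]);
translate([784, 468, 669]) cube([25, 407, 25]);
translate([359, 468, 481]) cube([25, 25, 188]);
translate([784, 468, 481]) cube([25, 25, 188]);
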